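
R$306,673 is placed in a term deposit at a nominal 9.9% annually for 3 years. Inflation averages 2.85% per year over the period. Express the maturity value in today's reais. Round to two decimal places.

Nominal value at maturity: R$306,673 × (1 + 9.9%)^3 ≈ R$407,069.55.
Price-level factor over 3 years: (1 + 2.85%)^3 ≈ 1.0879598991.
Dividing the nominal maturity value by the price-level factor gives the value in today's money.

R$374,158.60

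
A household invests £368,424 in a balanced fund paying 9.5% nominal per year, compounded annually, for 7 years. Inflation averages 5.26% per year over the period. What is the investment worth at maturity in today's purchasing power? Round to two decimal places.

£485,739.24

Nominal value at maturity: £368,424 × (1 + 9.5%)^7 ≈ £695,419.31.
Price-level factor over 7 years: (1 + 5.26%)^7 ≈ 1.4316720938.
The maturity value deflated by that factor is the answer in today's purchasing power.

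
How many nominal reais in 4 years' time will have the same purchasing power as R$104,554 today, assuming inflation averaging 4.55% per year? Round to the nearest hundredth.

R$124,921.39

Cumulative price-level factor: (1+4.55%)^4 ≈ 1.1948025714.
Multiplying R$104,554 by the price-level factor gives the future nominal sum.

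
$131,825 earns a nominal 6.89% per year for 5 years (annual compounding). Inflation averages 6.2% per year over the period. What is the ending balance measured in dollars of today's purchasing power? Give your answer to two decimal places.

Nominal value at maturity: $131,825 × (1 + 6.89%)^5 ≈ $183,942.96.
Price-level factor over 5 years: (1 + 6.2%)^5 ≈ 1.3508980778.
Dividing the nominal maturity value by the price-level factor gives the value in today's money.

$136,163.46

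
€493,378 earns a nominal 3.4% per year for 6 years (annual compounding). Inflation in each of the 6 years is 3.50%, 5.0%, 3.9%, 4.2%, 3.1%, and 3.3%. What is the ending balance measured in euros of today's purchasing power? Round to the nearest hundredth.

Nominal value at maturity: €493,378 × (1 + 3.4%)^6 ≈ €602,980.15.
Price-level factor over 6 years: 1.0350 × 1.050 × 1.039 × 1.042 × 1.031 × 1.033 ≈ 1.2530601023.
Dividing the nominal maturity value by the price-level factor gives the value in today's money.

€481,206.09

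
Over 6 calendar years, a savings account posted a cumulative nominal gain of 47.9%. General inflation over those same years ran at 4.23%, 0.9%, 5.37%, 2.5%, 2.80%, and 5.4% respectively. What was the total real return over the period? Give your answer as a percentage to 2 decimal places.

Cumulative inflation factor: 1.0423 × 1.009 × 1.0537 × 1.025 × 1.0280 × 1.054 ≈ 1.23072.
Nominal growth factor: 1.47900. Real growth factor = 1.47900 / 1.23072 ≈ 1.20174.
Total real return ≈ 20.1738%.

20.17%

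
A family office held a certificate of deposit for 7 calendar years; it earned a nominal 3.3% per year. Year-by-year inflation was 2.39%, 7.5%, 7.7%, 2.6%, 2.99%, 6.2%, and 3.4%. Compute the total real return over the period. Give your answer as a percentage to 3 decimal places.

-8.750%

Cumulative inflation factor: 1.0239 × 1.075 × 1.077 × 1.026 × 1.0299 × 1.062 × 1.034 ≈ 1.37553.
Nominal growth factor: 1.25517. Real growth factor = 1.25517 / 1.37553 ≈ 0.91250.
Total real return ≈ -8.7500%.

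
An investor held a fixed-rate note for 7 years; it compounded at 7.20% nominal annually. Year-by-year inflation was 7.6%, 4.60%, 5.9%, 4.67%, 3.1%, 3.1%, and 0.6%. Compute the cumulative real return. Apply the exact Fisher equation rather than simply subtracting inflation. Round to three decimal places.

Cumulative inflation factor: 1.076 × 1.0460 × 1.059 × 1.0467 × 1.031 × 1.031 × 1.006 ≈ 1.33407.
Nominal growth factor: 1.62691. Real growth factor = 1.62691 / 1.33407 ≈ 1.21951.
Total real return ≈ 21.9512%.

21.951%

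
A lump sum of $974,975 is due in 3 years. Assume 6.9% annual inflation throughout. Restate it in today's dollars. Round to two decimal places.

$798,105.61

Price-level factor over 3 years: (1 + 6.9%)^3 = 1.221611509.
Purchasing power today: $974,975 divided by that factor.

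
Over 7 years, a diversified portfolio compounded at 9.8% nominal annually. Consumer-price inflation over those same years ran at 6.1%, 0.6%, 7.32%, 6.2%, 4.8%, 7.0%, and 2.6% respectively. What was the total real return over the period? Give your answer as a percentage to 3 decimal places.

Cumulative inflation factor: 1.061 × 1.006 × 1.0732 × 1.062 × 1.048 × 1.070 × 1.026 ≈ 1.39962.
Nominal growth factor: 1.92405. Real growth factor = 1.92405 / 1.39962 ≈ 1.37469.
Total real return ≈ 37.4692%.

37.469%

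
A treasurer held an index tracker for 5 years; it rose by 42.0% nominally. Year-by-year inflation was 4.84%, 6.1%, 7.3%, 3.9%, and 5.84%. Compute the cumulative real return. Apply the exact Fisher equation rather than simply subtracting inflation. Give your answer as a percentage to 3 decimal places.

8.188%

Cumulative inflation factor: 1.0484 × 1.061 × 1.073 × 1.039 × 1.0584 ≈ 1.31252.
Nominal growth factor: 1.42000. Real growth factor = 1.42000 / 1.31252 ≈ 1.08188.
Total real return ≈ 8.1884%.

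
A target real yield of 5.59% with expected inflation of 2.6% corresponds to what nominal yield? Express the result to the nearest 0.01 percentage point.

By the Fisher equation, 1 + r_nom = (1 + 5.59%)(1 + 2.6%) = 1.0559 × 1.026 = 1.0833534.
So r_nom = 8.33534%.

8.34%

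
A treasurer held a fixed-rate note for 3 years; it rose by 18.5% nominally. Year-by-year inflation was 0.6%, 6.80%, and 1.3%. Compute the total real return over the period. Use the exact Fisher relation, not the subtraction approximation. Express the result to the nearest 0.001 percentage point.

8.878%

Cumulative inflation factor: 1.006 × 1.0680 × 1.013 ≈ 1.08838.
Nominal growth factor: 1.18500. Real growth factor = 1.18500 / 1.08838 ≈ 1.08878.
Total real return ≈ 8.8779%.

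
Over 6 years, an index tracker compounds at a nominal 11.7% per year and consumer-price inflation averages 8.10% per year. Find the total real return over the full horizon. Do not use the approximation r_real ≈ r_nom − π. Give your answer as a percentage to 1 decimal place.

21.7%

The annual real rate is (1+11.7%)/(1+8.10%) − 1 = 3.3302%.
Compounded over 6 years: (1 + 0.033302)^6 − 1 ≈ 0.21721.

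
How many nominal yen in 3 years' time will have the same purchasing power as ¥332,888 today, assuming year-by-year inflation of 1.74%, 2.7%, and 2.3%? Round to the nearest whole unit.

¥355,825

Cumulative price-level factor: 1.0174 × 1.027 × 1.023 = 1.0689018054.
The nominal amount required is ¥332,888 scaled up by that factor.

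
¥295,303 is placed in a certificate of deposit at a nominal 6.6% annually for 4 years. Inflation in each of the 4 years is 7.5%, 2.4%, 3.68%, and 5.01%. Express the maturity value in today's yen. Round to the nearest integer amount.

¥318,172

Nominal value at maturity: ¥295,303 × (1 + 6.6%)^4 ≈ ¥381,326.
Price-level factor over 4 years: 1.075 × 1.024 × 1.0368 × 1.0501 ≈ 1.1984890429.
Dividing the nominal maturity value by the price-level factor gives the value in today's money.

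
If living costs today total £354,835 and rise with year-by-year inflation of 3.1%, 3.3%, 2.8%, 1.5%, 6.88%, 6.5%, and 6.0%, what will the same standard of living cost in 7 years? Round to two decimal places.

£475,769.41

Cumulative price-level factor: 1.031 × 1.033 × 1.028 × 1.015 × 1.0688 × 1.065 × 1.060 ≈ 1.3408187110.
Multiplying £354,835 by the price-level factor gives the future nominal sum.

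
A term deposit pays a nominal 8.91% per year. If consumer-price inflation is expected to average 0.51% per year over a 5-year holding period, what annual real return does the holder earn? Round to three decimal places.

With constant rates the annual real return is the same each year: (1+8.91%)/(1+0.51%) − 1 = 0.08357.

8.357%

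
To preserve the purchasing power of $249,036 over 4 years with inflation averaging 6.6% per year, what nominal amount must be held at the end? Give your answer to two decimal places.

Cumulative price-level factor: (1+6.6%)^4 ≈ 1.2913049587.
The nominal amount required is $249,036 scaled up by that factor.

$321,581.42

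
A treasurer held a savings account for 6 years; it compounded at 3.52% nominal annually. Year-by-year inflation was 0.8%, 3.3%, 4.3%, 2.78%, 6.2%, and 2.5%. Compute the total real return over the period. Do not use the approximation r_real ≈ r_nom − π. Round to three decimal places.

1.285%

Cumulative inflation factor: 1.008 × 1.033 × 1.043 × 1.0278 × 1.062 × 1.025 ≈ 1.21507.
Nominal growth factor: 1.23068. Real growth factor = 1.23068 / 1.21507 ≈ 1.01285.
Total real return ≈ 1.2846%.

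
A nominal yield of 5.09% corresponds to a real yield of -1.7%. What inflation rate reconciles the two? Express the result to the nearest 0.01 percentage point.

From (1+r_nom) = (1+r_real)(1+π), we get 1+π = (1 + 5.09%)/(1 − 1.7%) = 1.0509/0.983 ≈ 1.06907.
So π ≈ 6.9074%.

6.91%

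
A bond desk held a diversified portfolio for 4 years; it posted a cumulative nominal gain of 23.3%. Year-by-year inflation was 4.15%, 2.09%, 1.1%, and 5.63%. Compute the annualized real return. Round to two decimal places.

Cumulative inflation factor: 1.0415 × 1.0209 × 1.011 × 1.0563 ≈ 1.13548.
Nominal growth factor: 1.23300. Real growth factor = 1.23300 / 1.13548 ≈ 1.08588.
Annualized: 1.08588^(1/4) − 1 ≈ 0.02081.

2.08%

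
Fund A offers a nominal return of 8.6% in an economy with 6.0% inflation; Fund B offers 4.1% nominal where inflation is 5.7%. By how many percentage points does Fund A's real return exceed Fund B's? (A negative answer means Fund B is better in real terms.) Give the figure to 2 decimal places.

3.97

Fund A real return: 1.086/1.060 − 1 = 2.453%.
Fund B real return: 1.041/1.057 − 1 = -1.514%.
Difference: 2.453 − (-1.514) = 3.967 pp.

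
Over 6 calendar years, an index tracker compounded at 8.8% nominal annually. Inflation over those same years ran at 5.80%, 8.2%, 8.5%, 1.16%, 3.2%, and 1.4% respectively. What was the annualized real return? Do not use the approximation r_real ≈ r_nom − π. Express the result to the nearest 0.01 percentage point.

3.95%

Cumulative inflation factor: 1.0580 × 1.082 × 1.085 × 1.0116 × 1.032 × 1.014 ≈ 1.31483.
Nominal growth factor: 1.65872. Real growth factor = 1.65872 / 1.31483 ≈ 1.26155.
Annualized: 1.26155^(1/6) − 1 ≈ 0.03948.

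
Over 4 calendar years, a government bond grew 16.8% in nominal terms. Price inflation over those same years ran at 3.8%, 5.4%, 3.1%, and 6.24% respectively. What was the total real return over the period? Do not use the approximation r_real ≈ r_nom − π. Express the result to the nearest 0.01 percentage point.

Cumulative inflation factor: 1.038 × 1.054 × 1.031 × 1.0624 ≈ 1.19835.
Nominal growth factor: 1.16800. Real growth factor = 1.16800 / 1.19835 ≈ 0.97467.
Total real return ≈ -2.5329%.

-2.53%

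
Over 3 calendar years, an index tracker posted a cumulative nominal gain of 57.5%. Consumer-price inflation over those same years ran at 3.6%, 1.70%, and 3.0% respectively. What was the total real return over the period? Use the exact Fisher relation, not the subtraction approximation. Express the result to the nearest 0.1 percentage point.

Cumulative inflation factor: 1.036 × 1.0170 × 1.030 ≈ 1.08522.
Nominal growth factor: 1.57500. Real growth factor = 1.57500 / 1.08522 ≈ 1.45132.
Total real return ≈ 45.1318%.

45.1%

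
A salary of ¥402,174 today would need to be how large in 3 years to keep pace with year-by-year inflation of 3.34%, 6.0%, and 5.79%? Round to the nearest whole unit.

¥466,050

Cumulative price-level factor: 1.0334 × 1.060 × 1.0579 = 1.1588278916.
The nominal amount required is ¥402,174 scaled up by that factor.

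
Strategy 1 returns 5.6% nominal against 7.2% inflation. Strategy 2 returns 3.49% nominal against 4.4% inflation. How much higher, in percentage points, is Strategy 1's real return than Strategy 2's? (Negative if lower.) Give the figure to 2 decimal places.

Strategy 1 real return: 1.056/1.072 − 1 = -1.493%.
Strategy 2 real return: 1.0349/1.044 − 1 = -0.872%.
Difference: -1.493 − (-0.872) = -0.621 pp.

-0.62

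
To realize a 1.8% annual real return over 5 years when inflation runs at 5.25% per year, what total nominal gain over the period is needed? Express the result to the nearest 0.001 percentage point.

41.205%

Required annual nominal rate: (1+1.8%)(1+5.25%) − 1 = 7.1445%.
Cumulative over 5 years: (1 + 0.071445)^5 − 1 ≈ 0.41205.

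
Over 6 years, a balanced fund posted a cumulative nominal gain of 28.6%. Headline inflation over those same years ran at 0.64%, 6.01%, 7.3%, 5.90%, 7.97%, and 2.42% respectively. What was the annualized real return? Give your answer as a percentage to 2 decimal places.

-0.69%

Cumulative inflation factor: 1.0064 × 1.0601 × 1.073 × 1.0590 × 1.0797 × 1.0242 ≈ 1.34061.
Nominal growth factor: 1.28600. Real growth factor = 1.28600 / 1.34061 ≈ 0.95927.
Annualized: 0.95927^(1/6) − 1 ≈ -0.00691.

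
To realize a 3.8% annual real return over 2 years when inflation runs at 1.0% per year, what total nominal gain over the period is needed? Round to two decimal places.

9.91%

Required annual nominal rate: (1+3.8%)(1+1.0%) − 1 = 4.838%.
Cumulative over 2 years: (1 + 0.04838)^2 − 1 ≈ 0.09910.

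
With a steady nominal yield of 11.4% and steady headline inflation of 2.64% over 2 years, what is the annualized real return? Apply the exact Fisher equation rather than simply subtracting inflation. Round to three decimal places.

8.535%

With constant rates the annual real return is the same each year: (1+11.4%)/(1+2.64%) − 1 = 0.08535.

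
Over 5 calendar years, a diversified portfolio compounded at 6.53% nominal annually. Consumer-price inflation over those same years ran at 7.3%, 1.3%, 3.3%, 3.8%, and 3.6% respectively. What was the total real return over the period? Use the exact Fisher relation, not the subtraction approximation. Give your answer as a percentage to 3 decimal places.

13.630%

Cumulative inflation factor: 1.073 × 1.013 × 1.033 × 1.038 × 1.036 ≈ 1.20744.
Nominal growth factor: 1.37202. Real growth factor = 1.37202 / 1.20744 ≈ 1.13630.
Total real return ≈ 13.6300%.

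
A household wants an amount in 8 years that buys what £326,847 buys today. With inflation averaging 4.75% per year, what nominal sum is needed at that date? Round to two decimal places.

Cumulative price-level factor: (1+4.75%)^8 ≈ 1.4495468386.
The nominal amount required is £326,847 scaled up by that factor.

£473,780.04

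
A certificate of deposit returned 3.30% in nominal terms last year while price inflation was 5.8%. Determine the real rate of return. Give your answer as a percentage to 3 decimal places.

-2.363%

Real return via the Fisher equation: (1 + 3.30%)/(1 + 5.8%) − 1 = 1.0330/1.058 − 1 ≈ -0.02363.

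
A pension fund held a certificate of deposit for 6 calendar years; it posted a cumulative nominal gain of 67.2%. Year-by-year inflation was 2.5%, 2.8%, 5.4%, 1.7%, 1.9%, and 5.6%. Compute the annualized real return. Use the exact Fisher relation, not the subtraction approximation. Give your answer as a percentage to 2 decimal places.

Cumulative inflation factor: 1.025 × 1.028 × 1.054 × 1.017 × 1.019 × 1.056 ≈ 1.21539.
Nominal growth factor: 1.67200. Real growth factor = 1.67200 / 1.21539 ≈ 1.37569.
Annualized: 1.37569^(1/6) − 1 ≈ 0.05460.

5.46%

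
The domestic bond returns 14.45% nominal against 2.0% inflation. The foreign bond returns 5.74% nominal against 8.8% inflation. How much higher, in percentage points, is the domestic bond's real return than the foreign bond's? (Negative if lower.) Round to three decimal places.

The domestic bond real return: 1.1445/1.020 − 1 = 12.2059%.
The foreign bond real return: 1.0574/1.088 − 1 = -2.8125%.
Difference: 12.2059 − (-2.8125) = 15.0184 pp.

15.018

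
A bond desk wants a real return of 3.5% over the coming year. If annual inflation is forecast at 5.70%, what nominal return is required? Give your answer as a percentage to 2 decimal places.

By the Fisher equation, 1 + r_nom = (1 + 3.5%)(1 + 5.70%) = 1.035 × 1.0570 = 1.093995.
So r_nom = 9.3995%.

9.40%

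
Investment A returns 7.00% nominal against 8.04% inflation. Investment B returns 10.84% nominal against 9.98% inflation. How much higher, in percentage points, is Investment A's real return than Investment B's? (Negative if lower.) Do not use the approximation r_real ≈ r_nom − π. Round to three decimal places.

Investment A real return: 1.0700/1.0804 − 1 = -0.9626%.
Investment B real return: 1.1084/1.0998 − 1 = 0.7820%.
Difference: -0.9626 − 0.7820 = -1.7446 pp.

-1.745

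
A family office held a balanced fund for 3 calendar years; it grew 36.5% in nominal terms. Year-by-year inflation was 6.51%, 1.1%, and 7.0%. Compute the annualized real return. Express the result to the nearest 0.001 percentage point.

Cumulative inflation factor: 1.0651 × 1.011 × 1.070 ≈ 1.15219.
Nominal growth factor: 1.36500. Real growth factor = 1.36500 / 1.15219 ≈ 1.18470.
Annualized: 1.18470^(1/3) − 1 ≈ 0.05812.

5.812%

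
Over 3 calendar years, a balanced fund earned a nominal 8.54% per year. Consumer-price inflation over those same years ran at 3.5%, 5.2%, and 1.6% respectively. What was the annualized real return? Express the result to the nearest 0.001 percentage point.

Cumulative inflation factor: 1.035 × 1.052 × 1.016 ≈ 1.10624.
Nominal growth factor: 1.27870. Real growth factor = 1.27870 / 1.10624 ≈ 1.15590.
Annualized: 1.15590^(1/3) − 1 ≈ 0.04948.

4.948%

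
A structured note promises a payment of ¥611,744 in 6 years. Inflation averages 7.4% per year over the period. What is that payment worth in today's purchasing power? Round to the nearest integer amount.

¥398,606

Price-level factor over 6 years: (1 + 7.4%)^6 ≈ 1.5347077569.
Purchasing power today: ¥611,744 divided by that factor.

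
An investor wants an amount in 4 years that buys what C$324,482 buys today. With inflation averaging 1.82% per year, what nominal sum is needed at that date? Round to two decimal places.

C$348,757.04

Cumulative price-level factor: (1+1.82%)^4 ≈ 1.0748116640.
The nominal amount required is C$324,482 scaled up by that factor.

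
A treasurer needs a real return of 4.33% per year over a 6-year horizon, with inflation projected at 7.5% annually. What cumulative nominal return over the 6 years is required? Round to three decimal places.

Required annual nominal rate: (1+4.33%)(1+7.5%) − 1 = 12.15475%.
Cumulative over 6 years: (1 + 0.1215475)^6 − 1 ≈ 0.99024.

99.024%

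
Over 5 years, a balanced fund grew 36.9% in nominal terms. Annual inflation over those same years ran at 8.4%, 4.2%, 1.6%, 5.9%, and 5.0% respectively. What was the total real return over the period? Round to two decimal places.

7.28%

Cumulative inflation factor: 1.084 × 1.042 × 1.016 × 1.059 × 1.050 ≈ 1.27607.
Nominal growth factor: 1.36900. Real growth factor = 1.36900 / 1.27607 ≈ 1.07282.
Total real return ≈ 7.2822%.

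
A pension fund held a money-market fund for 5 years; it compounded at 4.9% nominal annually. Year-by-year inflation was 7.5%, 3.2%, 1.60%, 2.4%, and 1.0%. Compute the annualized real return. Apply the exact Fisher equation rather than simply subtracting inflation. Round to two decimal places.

Cumulative inflation factor: 1.075 × 1.032 × 1.0160 × 1.024 × 1.010 ≈ 1.16574.
Nominal growth factor: 1.27022. Real growth factor = 1.27022 / 1.16574 ≈ 1.08962.
Annualized: 1.08962^(1/5) − 1 ≈ 0.01731.

1.73%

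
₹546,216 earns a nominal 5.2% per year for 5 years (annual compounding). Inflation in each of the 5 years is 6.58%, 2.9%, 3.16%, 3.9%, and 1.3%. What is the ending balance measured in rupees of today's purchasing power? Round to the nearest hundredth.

₹591,038.40

Nominal value at maturity: ₹546,216 × (1 + 5.2%)^5 ≈ ₹703,790.04.
Price-level factor over 5 years: 1.0658 × 1.029 × 1.0316 × 1.039 × 1.013 ≈ 1.1907687181.
Dividing the nominal maturity value by the price-level factor gives the value in today's money.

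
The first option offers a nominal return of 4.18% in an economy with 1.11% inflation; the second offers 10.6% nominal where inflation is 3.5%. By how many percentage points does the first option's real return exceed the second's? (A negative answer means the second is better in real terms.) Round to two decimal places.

The first option real return: 1.0418/1.0111 − 1 = 3.036%.
The second real return: 1.106/1.035 − 1 = 6.860%.
Difference: 3.036 − 6.860 = -3.824 pp.

-3.82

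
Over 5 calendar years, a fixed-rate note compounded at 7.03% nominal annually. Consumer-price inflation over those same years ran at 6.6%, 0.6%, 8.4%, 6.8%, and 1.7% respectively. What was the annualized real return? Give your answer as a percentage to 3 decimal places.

Cumulative inflation factor: 1.066 × 1.006 × 1.084 × 1.068 × 1.017 ≈ 1.26263.
Nominal growth factor: 1.40452. Real growth factor = 1.40452 / 1.26263 ≈ 1.11237.
Annualized: 1.11237^(1/5) − 1 ≈ 0.02153.

2.153%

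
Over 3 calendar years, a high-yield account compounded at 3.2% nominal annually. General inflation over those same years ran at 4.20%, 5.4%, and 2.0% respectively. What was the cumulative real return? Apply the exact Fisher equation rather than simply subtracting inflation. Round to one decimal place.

Cumulative inflation factor: 1.0420 × 1.054 × 1.020 ≈ 1.12023.
Nominal growth factor: 1.09910. Real growth factor = 1.09910 / 1.12023 ≈ 0.98114.
Total real return ≈ -1.8861%.

-1.9%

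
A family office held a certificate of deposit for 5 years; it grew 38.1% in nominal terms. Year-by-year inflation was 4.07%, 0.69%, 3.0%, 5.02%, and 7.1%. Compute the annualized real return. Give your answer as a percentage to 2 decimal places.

2.61%

Cumulative inflation factor: 1.0407 × 1.0069 × 1.030 × 1.0502 × 1.071 ≈ 1.21398.
Nominal growth factor: 1.38100. Real growth factor = 1.38100 / 1.21398 ≈ 1.13758.
Annualized: 1.13758^(1/5) − 1 ≈ 0.02612.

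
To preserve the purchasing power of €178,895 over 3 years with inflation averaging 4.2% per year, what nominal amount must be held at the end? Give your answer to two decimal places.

€202,395.74

Cumulative price-level factor: (1+4.2%)^3 = 1.131366088.
Multiplying €178,895 by the price-level factor gives the future nominal sum.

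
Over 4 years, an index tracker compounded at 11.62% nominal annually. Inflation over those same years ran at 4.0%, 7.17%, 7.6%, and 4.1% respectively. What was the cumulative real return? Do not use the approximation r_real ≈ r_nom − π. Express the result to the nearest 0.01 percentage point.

24.34%

Cumulative inflation factor: 1.040 × 1.0717 × 1.076 × 1.041 ≈ 1.24845.
Nominal growth factor: 1.55227. Real growth factor = 1.55227 / 1.24845 ≈ 1.24336.
Total real return ≈ 24.3365%.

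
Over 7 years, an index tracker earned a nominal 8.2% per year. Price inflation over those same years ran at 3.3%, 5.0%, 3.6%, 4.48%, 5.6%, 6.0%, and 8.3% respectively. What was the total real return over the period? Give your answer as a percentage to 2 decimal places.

Cumulative inflation factor: 1.033 × 1.050 × 1.036 × 1.0448 × 1.056 × 1.060 × 1.083 ≈ 1.42325.
Nominal growth factor: 1.73616. Real growth factor = 1.73616 / 1.42325 ≈ 1.21986.
Total real return ≈ 21.9860%.

21.99%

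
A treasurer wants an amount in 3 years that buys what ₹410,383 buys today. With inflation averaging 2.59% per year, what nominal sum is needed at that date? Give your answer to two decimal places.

Cumulative price-level factor: (1+2.59%)^3 ≈ 1.0797298040.
Multiplying ₹410,383 by the price-level factor gives the future nominal sum.

₹443,102.76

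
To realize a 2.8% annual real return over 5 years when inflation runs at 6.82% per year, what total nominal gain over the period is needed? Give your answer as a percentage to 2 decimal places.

59.67%

Required annual nominal rate: (1+2.8%)(1+6.82%) − 1 = 9.81096%.
Cumulative over 5 years: (1 + 0.0981096)^5 − 1 ≈ 0.59672.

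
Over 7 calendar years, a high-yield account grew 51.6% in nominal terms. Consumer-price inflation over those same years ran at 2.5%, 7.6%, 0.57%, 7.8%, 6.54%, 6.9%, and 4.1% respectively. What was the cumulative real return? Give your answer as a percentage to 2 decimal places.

Cumulative inflation factor: 1.025 × 1.076 × 1.0057 × 1.078 × 1.0654 × 1.069 × 1.041 ≈ 1.41764.
Nominal growth factor: 1.51600. Real growth factor = 1.51600 / 1.41764 ≈ 1.06939.
Total real return ≈ 6.9387%.

6.94%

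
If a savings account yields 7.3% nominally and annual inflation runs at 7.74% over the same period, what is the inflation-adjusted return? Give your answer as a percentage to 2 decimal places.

Real return via the Fisher equation: (1 + 7.3%)/(1 + 7.74%) − 1 = 1.073/1.0774 − 1 ≈ -0.00408.

-0.41%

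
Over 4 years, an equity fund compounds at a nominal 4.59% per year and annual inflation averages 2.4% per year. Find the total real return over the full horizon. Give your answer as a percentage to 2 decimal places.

The annual real rate is (1+4.59%)/(1+2.4%) − 1 = 2.1387%.
Compounded over 4 years: (1 + 0.021387)^4 − 1 ≈ 0.08833.

8.83%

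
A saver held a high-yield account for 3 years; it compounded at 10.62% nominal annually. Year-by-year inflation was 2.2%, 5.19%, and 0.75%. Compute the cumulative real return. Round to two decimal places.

Cumulative inflation factor: 1.022 × 1.0519 × 1.0075 ≈ 1.08310.
Nominal growth factor: 1.35363. Real growth factor = 1.35363 / 1.08310 ≈ 1.24977.
Total real return ≈ 24.9771%.

24.98%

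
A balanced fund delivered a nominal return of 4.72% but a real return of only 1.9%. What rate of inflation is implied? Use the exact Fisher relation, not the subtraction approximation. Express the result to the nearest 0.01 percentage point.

From (1+r_nom) = (1+r_real)(1+π), we get 1+π = (1 + 4.72%)/(1 + 1.9%) = 1.0472/1.019 ≈ 1.02767.
So π ≈ 2.7674%.

2.77%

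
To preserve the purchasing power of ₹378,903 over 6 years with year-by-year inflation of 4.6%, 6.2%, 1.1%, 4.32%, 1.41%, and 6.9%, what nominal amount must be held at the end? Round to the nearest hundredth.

Cumulative price-level factor: 1.046 × 1.062 × 1.011 × 1.0432 × 1.0141 × 1.069 ≈ 1.2700868607.
The nominal amount required is ₹378,903 scaled up by that factor.

₹481,239.72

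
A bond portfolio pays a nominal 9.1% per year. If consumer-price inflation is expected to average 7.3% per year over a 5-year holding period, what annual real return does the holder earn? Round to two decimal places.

1.68%

With constant rates the annual real return is the same each year: (1+9.1%)/(1+7.3%) − 1 = 0.01678.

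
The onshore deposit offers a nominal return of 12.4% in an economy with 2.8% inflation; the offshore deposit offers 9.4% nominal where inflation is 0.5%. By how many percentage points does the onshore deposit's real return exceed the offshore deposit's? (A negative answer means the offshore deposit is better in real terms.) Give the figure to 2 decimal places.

The onshore deposit real return: 1.124/1.028 − 1 = 9.339%.
The offshore deposit real return: 1.094/1.005 − 1 = 8.856%.
Difference: 9.339 − 8.856 = 0.483 pp.

0.48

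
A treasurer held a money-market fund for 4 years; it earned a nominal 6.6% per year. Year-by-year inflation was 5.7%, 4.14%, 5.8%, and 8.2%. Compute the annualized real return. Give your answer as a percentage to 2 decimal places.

Cumulative inflation factor: 1.057 × 1.0414 × 1.058 × 1.082 ≈ 1.26010.
Nominal growth factor: 1.29130. Real growth factor = 1.29130 / 1.26010 ≈ 1.02476.
Annualized: 1.02476^(1/4) − 1 ≈ 0.00613.

0.61%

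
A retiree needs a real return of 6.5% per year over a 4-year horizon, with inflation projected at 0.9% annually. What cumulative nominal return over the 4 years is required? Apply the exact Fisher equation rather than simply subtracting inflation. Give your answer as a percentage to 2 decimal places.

Required annual nominal rate: (1+6.5%)(1+0.9%) − 1 = 7.4585%.
Cumulative over 4 years: (1 + 0.074585)^4 − 1 ≈ 0.33341.

33.34%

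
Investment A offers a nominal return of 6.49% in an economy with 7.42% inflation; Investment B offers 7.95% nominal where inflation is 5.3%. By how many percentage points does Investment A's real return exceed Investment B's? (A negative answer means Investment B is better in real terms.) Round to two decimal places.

-3.38

Investment A real return: 1.0649/1.0742 − 1 = -0.866%.
Investment B real return: 1.0795/1.053 − 1 = 2.517%.
Difference: -0.866 − 2.517 = -3.383 pp.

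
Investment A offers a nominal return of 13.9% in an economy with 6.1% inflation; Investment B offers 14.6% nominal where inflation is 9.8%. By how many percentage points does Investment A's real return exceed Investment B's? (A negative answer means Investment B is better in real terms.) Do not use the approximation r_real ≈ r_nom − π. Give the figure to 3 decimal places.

Investment A real return: 1.139/1.061 − 1 = 7.3516%.
Investment B real return: 1.146/1.098 − 1 = 4.3716%.
Difference: 7.3516 − 4.3716 = 2.9800 pp.

2.980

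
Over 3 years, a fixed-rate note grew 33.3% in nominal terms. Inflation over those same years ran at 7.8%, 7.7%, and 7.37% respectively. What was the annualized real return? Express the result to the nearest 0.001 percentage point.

Cumulative inflation factor: 1.078 × 1.077 × 1.0737 ≈ 1.24657.
Nominal growth factor: 1.33300. Real growth factor = 1.33300 / 1.24657 ≈ 1.06933.
Annualized: 1.06933^(1/3) − 1 ≈ 0.02260.

2.260%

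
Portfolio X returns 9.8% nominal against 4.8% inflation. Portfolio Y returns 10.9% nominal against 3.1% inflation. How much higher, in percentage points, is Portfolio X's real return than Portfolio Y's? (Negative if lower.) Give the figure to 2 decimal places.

Portfolio X real return: 1.098/1.048 − 1 = 4.771%.
Portfolio Y real return: 1.109/1.031 − 1 = 7.565%.
Difference: 4.771 − 7.565 = -2.794 pp.

-2.79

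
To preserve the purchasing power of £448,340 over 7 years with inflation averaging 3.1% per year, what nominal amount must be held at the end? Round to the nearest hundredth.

£555,159.97

Cumulative price-level factor: (1+3.1%)^7 ≈ 1.2382566157.
The nominal amount required is £448,340 scaled up by that factor.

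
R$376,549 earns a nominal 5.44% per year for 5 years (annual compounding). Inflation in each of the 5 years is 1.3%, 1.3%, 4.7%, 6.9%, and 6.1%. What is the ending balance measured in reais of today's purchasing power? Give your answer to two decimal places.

R$402,707.60

Nominal value at maturity: R$376,549 × (1 + 5.44%)^5 ≈ R$490,736.64.
Price-level factor over 5 years: 1.013 × 1.013 × 1.047 × 1.069 × 1.061 ≈ 1.2185929507.
Dividing the nominal maturity value by the price-level factor gives the value in today's money.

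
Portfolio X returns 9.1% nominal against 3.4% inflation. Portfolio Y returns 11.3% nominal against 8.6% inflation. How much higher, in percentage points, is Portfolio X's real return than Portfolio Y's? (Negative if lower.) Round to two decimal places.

Portfolio X real return: 1.091/1.034 − 1 = 5.513%.
Portfolio Y real return: 1.113/1.086 − 1 = 2.486%.
Difference: 5.513 − 2.486 = 3.027 pp.

3.03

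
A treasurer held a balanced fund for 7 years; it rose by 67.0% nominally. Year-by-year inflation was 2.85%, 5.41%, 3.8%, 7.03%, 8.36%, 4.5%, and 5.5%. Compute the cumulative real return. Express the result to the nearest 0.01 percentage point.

Cumulative inflation factor: 1.0285 × 1.0541 × 1.038 × 1.0703 × 1.0836 × 1.045 × 1.055 ≈ 1.43889.
Nominal growth factor: 1.67000. Real growth factor = 1.67000 / 1.43889 ≈ 1.16062.
Total real return ≈ 16.0619%.

16.06%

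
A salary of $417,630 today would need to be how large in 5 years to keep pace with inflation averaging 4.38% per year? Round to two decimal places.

$517,461.63

Cumulative price-level factor: (1+4.38%)^5 ≈ 1.2390432400.
Multiplying $417,630 by the price-level factor gives the future nominal sum.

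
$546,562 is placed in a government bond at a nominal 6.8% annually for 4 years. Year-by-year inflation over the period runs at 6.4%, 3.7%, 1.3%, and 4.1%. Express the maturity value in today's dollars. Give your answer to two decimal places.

Nominal value at maturity: $546,562 × (1 + 6.8%)^4 ≈ $711,089.79.
Price-level factor over 4 years: 1.064 × 1.037 × 1.013 × 1.041 ≈ 1.1635379671.
The maturity value deflated by that factor is the answer in today's purchasing power.

$611,144.47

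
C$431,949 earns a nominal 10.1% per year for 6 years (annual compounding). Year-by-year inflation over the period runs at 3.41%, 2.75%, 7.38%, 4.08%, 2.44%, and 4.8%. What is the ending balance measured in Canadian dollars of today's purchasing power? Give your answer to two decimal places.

Nominal value at maturity: C$431,949 × (1 + 10.1%)^6 ≈ C$769,407.45.
Price-level factor over 6 years: 1.0341 × 1.0275 × 1.0738 × 1.0408 × 1.0244 × 1.048 ≈ 1.2748700082.
Dividing the nominal maturity value by the price-level factor gives the value in today's money.

C$603,518.35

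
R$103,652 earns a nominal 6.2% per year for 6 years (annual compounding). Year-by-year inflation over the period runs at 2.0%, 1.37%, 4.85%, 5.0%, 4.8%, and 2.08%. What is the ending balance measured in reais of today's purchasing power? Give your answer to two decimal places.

R$122,111.20

Nominal value at maturity: R$103,652 × (1 + 6.2%)^6 ≈ R$148,704.73.
Price-level factor over 6 years: 1.020 × 1.0137 × 1.0485 × 1.050 × 1.048 × 1.0208 ≈ 1.2177812869.
The maturity value deflated by that factor is the answer in today's purchasing power.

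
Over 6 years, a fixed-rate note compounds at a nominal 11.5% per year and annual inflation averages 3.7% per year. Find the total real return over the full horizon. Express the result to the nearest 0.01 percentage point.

The annual real rate is (1+11.5%)/(1+3.7%) − 1 = 7.5217%.
Compounded over 6 years: (1 + 0.075217)^6 − 1 ≈ 0.54517.

54.52%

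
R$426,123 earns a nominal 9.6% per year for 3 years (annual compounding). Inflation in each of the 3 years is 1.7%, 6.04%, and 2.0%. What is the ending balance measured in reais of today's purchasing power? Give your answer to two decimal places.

R$510,006.60

Nominal value at maturity: R$426,123 × (1 + 9.6%)^3 ≈ R$561,004.88.
Price-level factor over 3 years: 1.017 × 1.0604 × 1.020 = 1.099995336.
Dividing the nominal maturity value by the price-level factor gives the value in today's money.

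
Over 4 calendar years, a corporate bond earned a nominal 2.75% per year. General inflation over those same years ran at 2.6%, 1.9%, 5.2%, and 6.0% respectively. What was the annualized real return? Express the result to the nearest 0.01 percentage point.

Cumulative inflation factor: 1.026 × 1.019 × 1.052 × 1.060 ≈ 1.16585.
Nominal growth factor: 1.11462. Real growth factor = 1.11462 / 1.16585 ≈ 0.95606.
Annualized: 0.95606^(1/4) − 1 ≈ -0.01117.

-1.12%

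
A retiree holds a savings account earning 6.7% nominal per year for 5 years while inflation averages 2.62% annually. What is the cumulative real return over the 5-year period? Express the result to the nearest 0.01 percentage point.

The annual real rate is (1+6.7%)/(1+2.62%) − 1 = 3.9758%.
Compounded over 5 years: (1 + 0.039758)^5 − 1 ≈ 0.21524.

21.52%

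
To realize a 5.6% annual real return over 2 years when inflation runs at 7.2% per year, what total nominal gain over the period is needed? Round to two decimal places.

28.15%

Required annual nominal rate: (1+5.6%)(1+7.2%) − 1 = 13.2032%.
Cumulative over 2 years: (1 + 0.132032)^2 − 1 ≈ 0.28150.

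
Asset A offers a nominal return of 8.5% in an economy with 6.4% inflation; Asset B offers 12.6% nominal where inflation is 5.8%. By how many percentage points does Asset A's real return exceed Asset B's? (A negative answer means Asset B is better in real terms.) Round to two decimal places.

-4.45

Asset A real return: 1.085/1.064 − 1 = 1.974%.
Asset B real return: 1.126/1.058 − 1 = 6.427%.
Difference: 1.974 − 6.427 = -4.453 pp.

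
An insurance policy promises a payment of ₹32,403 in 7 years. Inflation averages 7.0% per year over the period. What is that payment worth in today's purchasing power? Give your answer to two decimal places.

Price-level factor over 7 years: (1 + 7.0%)^7 ≈ 1.6057814765.
Purchasing power today: ₹32,403 divided by that factor.

₹20,178.96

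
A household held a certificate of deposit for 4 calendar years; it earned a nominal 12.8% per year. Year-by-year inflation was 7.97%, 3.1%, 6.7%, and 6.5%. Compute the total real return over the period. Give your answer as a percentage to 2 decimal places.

27.99%

Cumulative inflation factor: 1.0797 × 1.031 × 1.067 × 1.065 ≈ 1.26496.
Nominal growth factor: 1.61896. Real growth factor = 1.61896 / 1.26496 ≈ 1.27985.
Total real return ≈ 27.9855%.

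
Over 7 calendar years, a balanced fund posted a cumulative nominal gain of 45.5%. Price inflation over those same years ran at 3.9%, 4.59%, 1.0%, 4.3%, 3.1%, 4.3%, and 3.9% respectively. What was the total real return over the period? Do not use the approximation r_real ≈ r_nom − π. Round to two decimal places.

Cumulative inflation factor: 1.039 × 1.0459 × 1.010 × 1.043 × 1.031 × 1.043 × 1.039 ≈ 1.27900.
Nominal growth factor: 1.45500. Real growth factor = 1.45500 / 1.27900 ≈ 1.13761.
Total real return ≈ 13.7609%.

13.76%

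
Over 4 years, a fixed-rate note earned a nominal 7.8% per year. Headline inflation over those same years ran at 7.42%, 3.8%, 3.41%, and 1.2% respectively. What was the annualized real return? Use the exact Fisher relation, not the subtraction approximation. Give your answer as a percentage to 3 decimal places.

3.720%

Cumulative inflation factor: 1.0742 × 1.038 × 1.0341 × 1.012 ≈ 1.16688.
Nominal growth factor: 1.35044. Real growth factor = 1.35044 / 1.16688 ≈ 1.15731.
Annualized: 1.15731^(1/4) − 1 ≈ 0.03720.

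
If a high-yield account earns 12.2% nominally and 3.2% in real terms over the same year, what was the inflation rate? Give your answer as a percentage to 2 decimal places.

8.72%

From (1+r_nom) = (1+r_real)(1+π), we get 1+π = (1 + 12.2%)/(1 + 3.2%) = 1.122/1.032 ≈ 1.08721.
So π ≈ 8.7209%.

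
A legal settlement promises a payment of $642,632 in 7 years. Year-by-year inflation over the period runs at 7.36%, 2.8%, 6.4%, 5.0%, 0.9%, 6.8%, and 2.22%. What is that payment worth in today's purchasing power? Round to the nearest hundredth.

Price-level factor over 7 years: 1.0736 × 1.028 × 1.064 × 1.050 × 1.009 × 1.068 × 1.0222 ≈ 1.3582034837.
Purchasing power today: $642,632 divided by that factor.

$473,148.54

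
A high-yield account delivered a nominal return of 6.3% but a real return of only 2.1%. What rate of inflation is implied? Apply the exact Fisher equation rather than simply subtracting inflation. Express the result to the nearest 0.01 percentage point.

4.11%

From (1+r_nom) = (1+r_real)(1+π), we get 1+π = (1 + 6.3%)/(1 + 2.1%) = 1.063/1.021 ≈ 1.04114.
So π ≈ 4.1136%.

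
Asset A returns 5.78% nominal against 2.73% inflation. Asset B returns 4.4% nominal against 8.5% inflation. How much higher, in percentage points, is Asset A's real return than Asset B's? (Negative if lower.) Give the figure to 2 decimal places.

Asset A real return: 1.0578/1.0273 − 1 = 2.969%.
Asset B real return: 1.044/1.085 − 1 = -3.779%.
Difference: 2.969 − (-3.779) = 6.748 pp.

6.75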